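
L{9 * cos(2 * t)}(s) 9 * s/(s^2+4)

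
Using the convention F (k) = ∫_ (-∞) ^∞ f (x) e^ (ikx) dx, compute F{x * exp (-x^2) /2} I * sqrt (pi) * k * exp (-k^2/4) /4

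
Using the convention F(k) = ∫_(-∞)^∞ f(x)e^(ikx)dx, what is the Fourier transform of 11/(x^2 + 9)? 11*pi*exp(-3*Abs(k))/3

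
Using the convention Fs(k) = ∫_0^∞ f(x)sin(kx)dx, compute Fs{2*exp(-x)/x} 2*atan(k)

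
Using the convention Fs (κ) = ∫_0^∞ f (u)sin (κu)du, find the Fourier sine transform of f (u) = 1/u pi/2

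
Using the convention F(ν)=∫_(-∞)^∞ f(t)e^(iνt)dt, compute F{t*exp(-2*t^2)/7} sqrt(2)*I*sqrt(pi)*ν*exp(-ν^2/8)/56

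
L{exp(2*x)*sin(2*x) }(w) 2/((w - 2) ^2 + 4) 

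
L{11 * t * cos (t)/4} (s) 11 * (s^2-1)/ (4 * (s^2+1)^2)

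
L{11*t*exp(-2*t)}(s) 11/(s + 2)^2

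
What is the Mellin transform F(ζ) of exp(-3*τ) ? gamma(ζ) /3^ζ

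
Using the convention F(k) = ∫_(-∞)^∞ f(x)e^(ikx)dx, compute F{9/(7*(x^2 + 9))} 3*pi*exp(-3*Abs(k))/7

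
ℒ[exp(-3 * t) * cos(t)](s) (s+3)/((s+3)^2+1)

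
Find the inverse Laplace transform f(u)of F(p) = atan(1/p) sin(u)/u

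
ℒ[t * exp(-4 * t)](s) (s + 4)^(-2)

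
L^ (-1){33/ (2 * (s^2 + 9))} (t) 11 * sin (3 * t)/2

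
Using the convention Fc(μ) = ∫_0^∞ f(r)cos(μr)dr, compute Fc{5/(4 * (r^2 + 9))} 5 * pi * exp(-3 * μ)/24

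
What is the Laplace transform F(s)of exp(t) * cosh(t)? (s - 1)/(s * (s - 2))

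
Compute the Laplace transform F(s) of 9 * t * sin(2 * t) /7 36 * s/(7 * (s^2 + 4) ^2) 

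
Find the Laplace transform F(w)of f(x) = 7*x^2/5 14/(5*w^3)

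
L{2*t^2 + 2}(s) 4/s^3 + 2/s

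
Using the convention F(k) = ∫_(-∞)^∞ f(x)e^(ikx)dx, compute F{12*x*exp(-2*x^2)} 3*sqrt(2)*I*sqrt(pi)*k*exp(-k^2/8)/2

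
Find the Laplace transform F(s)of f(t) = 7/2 7/(2 * s)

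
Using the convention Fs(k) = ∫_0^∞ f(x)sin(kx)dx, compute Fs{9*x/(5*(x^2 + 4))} 9*pi*exp(-2*k)/10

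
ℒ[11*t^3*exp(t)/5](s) 66/(5*(s - 1)^4)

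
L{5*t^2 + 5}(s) 5/s + 10/s^3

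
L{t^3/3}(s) 2/s^4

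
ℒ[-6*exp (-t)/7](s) -6/ (7*s + 7)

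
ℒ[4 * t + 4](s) 4/s^2 + 4/s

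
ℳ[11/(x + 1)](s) 11*pi*csc(pi*s)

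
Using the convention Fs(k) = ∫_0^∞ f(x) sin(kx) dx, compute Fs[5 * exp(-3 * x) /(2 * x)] 5 * atan(k/3) /2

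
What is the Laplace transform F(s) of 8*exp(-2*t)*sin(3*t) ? 24/((s + 2) ^2 + 9) 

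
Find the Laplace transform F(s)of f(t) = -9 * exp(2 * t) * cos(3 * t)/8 9 * (2 - s)/(8 * ((s - 2)^2 + 9))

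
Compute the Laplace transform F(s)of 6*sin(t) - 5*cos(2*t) 6/(s^2 + 1) - 5*s/(s^2 + 4)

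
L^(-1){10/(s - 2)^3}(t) 5*t^2*exp(2*t)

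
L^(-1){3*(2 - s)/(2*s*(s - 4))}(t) -3*exp(2*t)*cosh(2*t)/2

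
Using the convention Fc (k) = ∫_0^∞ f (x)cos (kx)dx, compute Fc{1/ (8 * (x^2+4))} pi * exp (-2 * k)/32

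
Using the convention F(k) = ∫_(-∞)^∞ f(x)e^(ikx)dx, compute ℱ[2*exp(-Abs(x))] 4/(k^2+1)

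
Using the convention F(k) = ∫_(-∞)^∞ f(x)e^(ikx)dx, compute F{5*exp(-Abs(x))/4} 5/(2*(k^2 + 1))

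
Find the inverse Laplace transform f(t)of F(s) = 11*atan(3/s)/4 11*sin(3*t)/(4*t)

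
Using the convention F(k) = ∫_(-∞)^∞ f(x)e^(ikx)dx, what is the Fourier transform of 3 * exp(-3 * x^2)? sqrt(3) * sqrt(pi) * exp(-k^2/12)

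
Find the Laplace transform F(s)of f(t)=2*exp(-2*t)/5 2/(5*(s + 2))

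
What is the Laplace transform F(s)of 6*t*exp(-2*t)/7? 6/(7*(s+2)^2)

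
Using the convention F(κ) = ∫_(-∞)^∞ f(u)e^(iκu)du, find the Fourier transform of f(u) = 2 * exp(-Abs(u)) 4/(κ^2+1)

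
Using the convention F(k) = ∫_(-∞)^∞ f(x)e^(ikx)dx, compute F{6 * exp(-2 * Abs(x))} 24/(k^2 + 4)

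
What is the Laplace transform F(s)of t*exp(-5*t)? (s + 5)^(-2)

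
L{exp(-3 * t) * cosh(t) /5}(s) (s + 3) /(5 * ((s + 3) ^2 - 1) ) 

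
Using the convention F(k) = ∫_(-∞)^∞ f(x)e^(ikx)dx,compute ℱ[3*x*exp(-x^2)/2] 3*I*sqrt(pi)*k*exp(-k^2/4)/4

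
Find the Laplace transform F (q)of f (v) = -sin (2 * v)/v -atan (2/q)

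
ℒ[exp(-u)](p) 1/(p + 1)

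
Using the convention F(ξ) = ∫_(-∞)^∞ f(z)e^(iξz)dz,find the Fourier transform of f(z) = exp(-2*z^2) sqrt(2)*sqrt(pi)*exp(-ξ^2/8)/2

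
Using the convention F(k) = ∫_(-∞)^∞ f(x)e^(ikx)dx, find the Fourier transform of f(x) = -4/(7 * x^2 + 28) -2 * pi * exp(-2 * Abs(k))/7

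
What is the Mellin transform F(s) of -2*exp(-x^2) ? -gamma(s/2) 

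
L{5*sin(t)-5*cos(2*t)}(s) 5/(s^2 + 1)-5*s/(s^2 + 4)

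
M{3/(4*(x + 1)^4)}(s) gamma(s)*gamma(4 - s)/8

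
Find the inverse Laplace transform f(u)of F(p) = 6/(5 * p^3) 3 * u^2/5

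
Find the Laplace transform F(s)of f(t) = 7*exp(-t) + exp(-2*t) 7/(s + 1) + 1/(s + 2)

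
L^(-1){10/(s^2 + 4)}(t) 5*sin(2*t)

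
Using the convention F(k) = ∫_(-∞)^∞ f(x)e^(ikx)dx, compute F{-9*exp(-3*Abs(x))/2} -27/(k^2 + 9)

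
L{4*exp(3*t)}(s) 4/(s - 3)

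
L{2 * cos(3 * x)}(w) 2 * w/(w^2 + 9)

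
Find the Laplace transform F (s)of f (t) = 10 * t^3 60/s^4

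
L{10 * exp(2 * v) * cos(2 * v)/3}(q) 10 * (q - 2)/(3 * ((q - 2)^2 + 4))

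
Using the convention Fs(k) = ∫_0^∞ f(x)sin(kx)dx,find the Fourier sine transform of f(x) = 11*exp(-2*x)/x 11*atan(k/2)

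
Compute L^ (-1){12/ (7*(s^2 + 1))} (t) 12*sin (t)/7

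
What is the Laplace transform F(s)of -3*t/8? -3/(8*s^2)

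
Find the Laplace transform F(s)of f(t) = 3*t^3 18/s^4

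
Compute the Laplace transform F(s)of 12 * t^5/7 1440/(7 * s^6)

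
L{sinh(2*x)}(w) 2/(w^2 - 4)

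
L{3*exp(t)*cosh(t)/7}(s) 3*(s - 1)/(7*s*(s - 2))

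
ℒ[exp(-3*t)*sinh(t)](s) 1/((s + 3)^2-1)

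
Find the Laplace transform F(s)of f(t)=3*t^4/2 36/s^5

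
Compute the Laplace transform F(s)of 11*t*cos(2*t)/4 11*(s^2-4)/(4*(s^2 + 4)^2)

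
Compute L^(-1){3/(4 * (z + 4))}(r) 3 * exp(-4 * r)/4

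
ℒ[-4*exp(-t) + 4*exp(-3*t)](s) 4/(s + 3) - 4/(s + 1)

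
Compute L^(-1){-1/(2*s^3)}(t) -t^2/4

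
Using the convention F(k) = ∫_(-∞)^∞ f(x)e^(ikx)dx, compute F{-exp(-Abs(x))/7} -2/(7 * k^2+7)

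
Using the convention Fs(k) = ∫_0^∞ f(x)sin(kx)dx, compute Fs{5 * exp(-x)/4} 5 * k/(4 * (k^2+1))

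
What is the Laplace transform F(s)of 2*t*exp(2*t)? 2/(s - 2)^2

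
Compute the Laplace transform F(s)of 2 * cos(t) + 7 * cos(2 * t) 7 * s/(s^2 + 4) + 2 * s/(s^2 + 1)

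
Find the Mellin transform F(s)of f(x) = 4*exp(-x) 4*gamma(s)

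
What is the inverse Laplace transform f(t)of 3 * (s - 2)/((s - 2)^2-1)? 3 * exp(2 * t) * cosh(t)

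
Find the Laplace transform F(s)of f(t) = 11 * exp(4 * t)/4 11/(4 * (s - 4))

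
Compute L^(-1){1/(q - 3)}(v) exp(3*v)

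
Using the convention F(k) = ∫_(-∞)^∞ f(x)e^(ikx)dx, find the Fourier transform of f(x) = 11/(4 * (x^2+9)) 11 * pi * exp(-3 * Abs(k))/12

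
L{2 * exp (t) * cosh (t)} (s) 2 * (s - 1)/ (s * (s - 2))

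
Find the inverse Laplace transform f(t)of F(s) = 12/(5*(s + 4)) 12*exp(-4*t)/5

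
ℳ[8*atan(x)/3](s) -4*pi*sec(pi*s/2)/(3*s)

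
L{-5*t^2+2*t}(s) 2/s^2 - 10/s^3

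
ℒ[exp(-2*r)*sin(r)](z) 1/((z+2)^2+1)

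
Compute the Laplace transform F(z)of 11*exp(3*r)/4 11/(4*(z - 3))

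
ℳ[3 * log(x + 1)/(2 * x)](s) -3 * pi * csc(pi * s)/(2 * s - 2)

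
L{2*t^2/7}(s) 4/(7*s^3)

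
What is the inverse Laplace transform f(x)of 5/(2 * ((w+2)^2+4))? 5 * exp(-2 * x) * sin(2 * x)/4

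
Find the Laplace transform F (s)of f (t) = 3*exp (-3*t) 3/ (s + 3)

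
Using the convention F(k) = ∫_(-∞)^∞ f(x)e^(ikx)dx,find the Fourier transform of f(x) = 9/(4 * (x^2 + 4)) 9 * pi * exp(-2 * Abs(k))/8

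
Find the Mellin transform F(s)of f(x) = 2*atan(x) -pi*sec(pi*s/2)/s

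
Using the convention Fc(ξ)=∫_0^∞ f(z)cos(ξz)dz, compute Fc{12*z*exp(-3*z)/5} 12*(9 - ξ^2)/(5*(ξ^2 + 9)^2)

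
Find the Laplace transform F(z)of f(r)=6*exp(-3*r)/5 6/(5*(z + 3))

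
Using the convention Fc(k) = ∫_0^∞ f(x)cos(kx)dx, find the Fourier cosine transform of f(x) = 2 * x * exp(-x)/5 2 * (1 - k^2)/(5 * (k^2 + 1)^2)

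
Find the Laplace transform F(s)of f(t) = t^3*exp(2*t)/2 3/(s - 2)^4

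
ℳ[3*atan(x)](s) -3*pi*sec(pi*s/2)/(2*s)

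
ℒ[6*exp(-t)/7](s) 6/(7*(s + 1))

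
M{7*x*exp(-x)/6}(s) 7*gamma(s+1)/6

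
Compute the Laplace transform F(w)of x w^(-2)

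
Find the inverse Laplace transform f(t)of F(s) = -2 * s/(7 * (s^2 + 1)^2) -t * sin(t)/7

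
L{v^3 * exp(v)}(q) 6/(q - 1)^4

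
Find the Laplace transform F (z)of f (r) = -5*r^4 -120/z^5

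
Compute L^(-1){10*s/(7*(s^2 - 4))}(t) 10*cosh(2*t)/7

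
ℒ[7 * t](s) 7/s^2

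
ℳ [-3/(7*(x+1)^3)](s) -3*pi*(s - 2)*(s - 1)/(14*sin(pi*s))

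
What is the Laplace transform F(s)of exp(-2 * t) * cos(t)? (s + 2)/((s + 2)^2 + 1)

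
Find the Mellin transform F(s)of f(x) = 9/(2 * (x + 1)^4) 3 * gamma(s) * gamma(4 - s)/4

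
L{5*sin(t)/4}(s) 5/(4*(s^2 + 1))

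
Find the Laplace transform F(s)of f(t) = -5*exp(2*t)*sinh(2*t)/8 -5/(4*s*(s - 4))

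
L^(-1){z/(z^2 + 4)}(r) cos(2*r)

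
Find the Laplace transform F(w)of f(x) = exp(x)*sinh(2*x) 2/((w - 1)^2 - 4)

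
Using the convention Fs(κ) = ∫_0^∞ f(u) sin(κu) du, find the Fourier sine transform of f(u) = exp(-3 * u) κ/(κ^2 + 9) 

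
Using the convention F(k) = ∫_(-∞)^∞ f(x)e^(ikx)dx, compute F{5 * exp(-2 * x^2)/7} 5 * sqrt(2) * sqrt(pi) * exp(-k^2/8)/14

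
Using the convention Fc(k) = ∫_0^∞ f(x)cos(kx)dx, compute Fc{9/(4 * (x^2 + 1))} 9 * pi * exp(-k)/8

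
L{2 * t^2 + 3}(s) 3/s + 4/s^3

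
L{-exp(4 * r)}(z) -1/(z - 4)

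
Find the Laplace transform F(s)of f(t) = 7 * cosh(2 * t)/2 7 * s/(2 * (s^2 - 4))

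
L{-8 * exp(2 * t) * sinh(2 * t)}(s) -16/(s * (s - 4))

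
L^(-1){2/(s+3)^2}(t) 2*t*exp(-3*t)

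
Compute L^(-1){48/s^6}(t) 2*t^5/5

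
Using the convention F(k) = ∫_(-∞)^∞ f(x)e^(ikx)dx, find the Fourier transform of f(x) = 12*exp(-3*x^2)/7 4*sqrt(3)*sqrt(pi)*exp(-k^2/12)/7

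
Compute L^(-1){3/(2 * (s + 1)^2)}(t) 3 * t * exp(-t)/2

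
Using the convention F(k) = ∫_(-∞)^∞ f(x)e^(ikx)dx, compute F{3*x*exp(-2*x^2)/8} 3*sqrt(2)*I*sqrt(pi)*k*exp(-k^2/8)/64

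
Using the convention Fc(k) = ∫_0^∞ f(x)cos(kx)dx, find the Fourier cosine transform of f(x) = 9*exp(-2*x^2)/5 9*sqrt(2)*sqrt(pi)*exp(-k^2/8)/20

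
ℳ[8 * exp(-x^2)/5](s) 4 * gamma(s/2)/5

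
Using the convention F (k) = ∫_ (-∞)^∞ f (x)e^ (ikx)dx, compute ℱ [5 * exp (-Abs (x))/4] 5/ (2 * (k^2+1))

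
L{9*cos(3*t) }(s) 9*s/(s^2+9) 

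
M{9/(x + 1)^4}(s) 3*gamma(s)*gamma(4 - s)/2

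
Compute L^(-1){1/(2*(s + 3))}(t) exp(-3*t)/2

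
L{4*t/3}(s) 4/(3*s^2) 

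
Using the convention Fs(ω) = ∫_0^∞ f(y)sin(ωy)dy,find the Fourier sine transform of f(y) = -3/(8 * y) -3 * pi/16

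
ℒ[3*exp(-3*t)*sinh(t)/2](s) 3/(2*((s+3)^2 - 1))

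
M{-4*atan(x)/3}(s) 2*pi*sec(pi*s/2)/(3*s)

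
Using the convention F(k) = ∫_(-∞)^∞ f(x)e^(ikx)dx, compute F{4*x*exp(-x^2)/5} 2*I*sqrt(pi)*k*exp(-k^2/4)/5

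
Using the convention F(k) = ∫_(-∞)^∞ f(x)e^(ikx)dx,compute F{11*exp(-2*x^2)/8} 11*sqrt(2)*sqrt(pi)*exp(-k^2/8)/16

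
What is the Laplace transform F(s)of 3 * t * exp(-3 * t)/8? 3/(8 * (s + 3)^2)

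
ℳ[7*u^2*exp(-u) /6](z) 7*gamma(z + 2) /6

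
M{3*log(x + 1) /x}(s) -3*pi*csc(pi*s) /(s - 1) 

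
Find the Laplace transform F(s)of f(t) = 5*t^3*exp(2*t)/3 10/(s - 2)^4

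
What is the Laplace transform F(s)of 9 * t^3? 54/s^4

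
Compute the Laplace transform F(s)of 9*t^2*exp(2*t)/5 18/(5*(s - 2)^3)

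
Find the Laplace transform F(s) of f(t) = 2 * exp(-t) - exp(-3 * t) 2/(s + 1) - 1/(s + 3) 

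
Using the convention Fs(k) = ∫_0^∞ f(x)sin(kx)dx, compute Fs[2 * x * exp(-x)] 4 * k/(k^2 + 1)^2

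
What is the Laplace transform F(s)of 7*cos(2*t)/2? 7*s/(2*(s^2 + 4))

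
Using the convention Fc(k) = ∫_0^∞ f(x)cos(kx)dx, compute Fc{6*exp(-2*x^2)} 3*sqrt(2)*sqrt(pi)*exp(-k^2/8)/2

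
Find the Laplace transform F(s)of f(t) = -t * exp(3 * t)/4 -1/(4 * (s - 3)^2)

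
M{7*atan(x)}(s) -7*pi*sec(pi*s/2)/(2*s)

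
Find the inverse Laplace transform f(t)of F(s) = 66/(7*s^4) 11*t^3/7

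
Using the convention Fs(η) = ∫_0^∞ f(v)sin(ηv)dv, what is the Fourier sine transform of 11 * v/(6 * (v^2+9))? 11 * pi * exp(-3 * η)/12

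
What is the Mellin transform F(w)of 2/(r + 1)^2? -2*pi*(w - 1)/sin(pi*w)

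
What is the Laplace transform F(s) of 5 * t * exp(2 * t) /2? 5/(2 * (s - 2) ^2) 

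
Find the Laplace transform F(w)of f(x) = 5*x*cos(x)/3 5*(w^2 - 1)/(3*(w^2 + 1)^2)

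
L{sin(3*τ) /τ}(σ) atan(3/σ) 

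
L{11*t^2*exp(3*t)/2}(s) 11/(s - 3)^3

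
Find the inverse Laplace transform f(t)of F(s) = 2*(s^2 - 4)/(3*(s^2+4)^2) 2*t*cos(2*t)/3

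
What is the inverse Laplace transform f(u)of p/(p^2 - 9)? cosh(3*u)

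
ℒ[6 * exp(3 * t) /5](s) 6/(5 * (s - 3) ) 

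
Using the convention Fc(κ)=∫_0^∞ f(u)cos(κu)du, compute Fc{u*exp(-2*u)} (4 - κ^2)/(κ^2 + 4)^2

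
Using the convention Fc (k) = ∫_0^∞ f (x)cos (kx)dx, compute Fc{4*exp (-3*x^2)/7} 2*sqrt (3)*sqrt (pi)*exp (-k^2/12)/21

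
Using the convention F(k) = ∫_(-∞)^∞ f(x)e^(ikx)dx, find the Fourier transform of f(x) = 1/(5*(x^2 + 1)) pi*exp(-Abs(k))/5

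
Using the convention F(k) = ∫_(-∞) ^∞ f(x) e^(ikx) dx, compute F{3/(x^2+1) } 3*pi*exp(-Abs(k) ) 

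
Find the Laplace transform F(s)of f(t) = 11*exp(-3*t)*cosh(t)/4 11*(s + 3)/(4*((s + 3)^2 - 1))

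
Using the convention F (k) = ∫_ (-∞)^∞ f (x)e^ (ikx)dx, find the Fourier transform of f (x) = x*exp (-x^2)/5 I*sqrt (pi)*k*exp (-k^2/4)/10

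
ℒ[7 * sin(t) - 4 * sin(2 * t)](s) 7/(s^2 + 1) - 8/(s^2 + 4)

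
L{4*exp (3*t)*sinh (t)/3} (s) 4/ (3*( (s - 3)^2 - 1))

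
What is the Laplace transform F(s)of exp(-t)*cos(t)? (s+1)/((s+1)^2+1)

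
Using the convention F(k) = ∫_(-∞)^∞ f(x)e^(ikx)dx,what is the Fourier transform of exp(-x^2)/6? sqrt(pi)*exp(-k^2/4)/6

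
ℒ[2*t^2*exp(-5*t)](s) 4/(s + 5)^3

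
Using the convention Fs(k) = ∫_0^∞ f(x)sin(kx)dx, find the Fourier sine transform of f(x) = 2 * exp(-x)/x 2 * atan(k)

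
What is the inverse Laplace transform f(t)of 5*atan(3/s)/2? 5*sin(3*t)/(2*t)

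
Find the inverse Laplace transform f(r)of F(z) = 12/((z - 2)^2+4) 6*exp(2*r)*sin(2*r)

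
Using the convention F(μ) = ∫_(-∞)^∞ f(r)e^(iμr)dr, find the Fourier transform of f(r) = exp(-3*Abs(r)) 6/(μ^2 + 9)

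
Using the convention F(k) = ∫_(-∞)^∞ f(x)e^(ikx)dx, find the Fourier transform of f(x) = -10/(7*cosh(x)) -10*pi/(7*cosh(pi*k/2))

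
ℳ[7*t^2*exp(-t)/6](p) 7*gamma(p + 2)/6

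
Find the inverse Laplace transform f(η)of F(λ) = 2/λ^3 η^2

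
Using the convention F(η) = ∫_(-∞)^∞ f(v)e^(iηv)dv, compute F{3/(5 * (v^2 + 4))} 3 * pi * exp(-2 * Abs(η))/10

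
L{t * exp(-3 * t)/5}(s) 1/(5 * (s+3)^2)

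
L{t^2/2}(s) s^(-3)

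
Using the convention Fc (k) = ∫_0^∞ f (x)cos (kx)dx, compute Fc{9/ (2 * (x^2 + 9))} 3 * pi * exp (-3 * k)/4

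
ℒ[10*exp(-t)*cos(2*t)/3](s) 10*(s + 1)/(3*((s + 1)^2 + 4))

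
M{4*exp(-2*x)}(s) 2^(2 - s)*gamma(s)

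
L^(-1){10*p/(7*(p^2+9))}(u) 10*cos(3*u)/7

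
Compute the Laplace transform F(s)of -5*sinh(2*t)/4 -5/(2*s^2 - 8)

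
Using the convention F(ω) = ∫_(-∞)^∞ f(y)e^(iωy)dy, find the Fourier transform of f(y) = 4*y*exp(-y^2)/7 2*I*sqrt(pi)*ω*exp(-ω^2/4)/7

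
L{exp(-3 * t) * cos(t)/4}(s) (s + 3)/(4 * ((s + 3)^2 + 1))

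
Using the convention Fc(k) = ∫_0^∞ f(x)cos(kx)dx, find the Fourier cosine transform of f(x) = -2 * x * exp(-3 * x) 2 * (k^2 - 9)/(k^2 + 9)^2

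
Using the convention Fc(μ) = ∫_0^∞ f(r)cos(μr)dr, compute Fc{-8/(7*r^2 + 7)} -4*pi*exp(-μ)/7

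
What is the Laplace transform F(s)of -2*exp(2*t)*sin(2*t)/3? -4/(3*(s - 2)^2 + 12)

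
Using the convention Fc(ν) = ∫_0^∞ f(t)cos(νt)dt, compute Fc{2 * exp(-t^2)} sqrt(pi) * exp(-ν^2/4)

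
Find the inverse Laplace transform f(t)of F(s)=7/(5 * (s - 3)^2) 7 * t * exp(3 * t)/5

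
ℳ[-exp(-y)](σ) -gamma(σ)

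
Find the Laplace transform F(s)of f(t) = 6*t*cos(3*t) 6*(s^2 - 9)/(s^2 + 9)^2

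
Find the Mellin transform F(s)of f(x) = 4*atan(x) -2*pi*sec(pi*s/2)/s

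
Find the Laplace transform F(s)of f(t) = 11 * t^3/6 11/s^4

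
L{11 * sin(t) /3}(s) 11/(3 * (s^2 + 1) ) 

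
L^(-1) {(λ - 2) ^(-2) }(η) η * exp(2 * η) 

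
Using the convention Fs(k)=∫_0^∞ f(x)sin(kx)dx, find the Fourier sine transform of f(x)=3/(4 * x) 3 * pi/8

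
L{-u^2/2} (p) -1/p^3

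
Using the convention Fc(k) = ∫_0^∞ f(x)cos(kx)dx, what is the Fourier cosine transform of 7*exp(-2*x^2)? 7*sqrt(2)*sqrt(pi)*exp(-k^2/8)/4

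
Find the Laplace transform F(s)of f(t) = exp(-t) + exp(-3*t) 1/(s + 3) + 1/(s + 1)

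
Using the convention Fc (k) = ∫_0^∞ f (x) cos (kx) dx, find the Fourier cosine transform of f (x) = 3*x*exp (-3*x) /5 3*(9 - k^2) / (5*(k^2 + 9) ^2) 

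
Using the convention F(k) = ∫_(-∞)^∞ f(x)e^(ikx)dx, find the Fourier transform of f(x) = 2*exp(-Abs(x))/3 4/(3*(k^2 + 1))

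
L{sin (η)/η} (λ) atan (1/λ)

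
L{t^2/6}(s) 1/(3*s^3)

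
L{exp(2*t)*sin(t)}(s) 1/((s - 2)^2 + 1)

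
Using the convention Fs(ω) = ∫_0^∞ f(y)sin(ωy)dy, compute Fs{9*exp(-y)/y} 9*atan(ω)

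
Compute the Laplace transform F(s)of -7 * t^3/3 -14/s^4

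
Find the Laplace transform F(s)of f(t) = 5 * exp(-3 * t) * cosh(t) 5 * (s + 3)/((s + 3)^2 - 1)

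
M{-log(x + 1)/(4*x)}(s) pi*csc(pi*s)/(4*(s - 1))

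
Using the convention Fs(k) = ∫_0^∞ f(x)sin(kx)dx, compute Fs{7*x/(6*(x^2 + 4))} 7*pi*exp(-2*k)/12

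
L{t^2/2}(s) s^(-3)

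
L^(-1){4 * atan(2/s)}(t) 4 * sin(2 * t)/t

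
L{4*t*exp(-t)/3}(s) 4/(3*(s + 1)^2)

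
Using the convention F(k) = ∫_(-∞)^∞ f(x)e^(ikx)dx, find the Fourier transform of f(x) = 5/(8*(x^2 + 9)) 5*pi*exp(-3*Abs(k))/24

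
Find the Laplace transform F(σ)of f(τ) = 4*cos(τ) 4*σ/(σ^2+1)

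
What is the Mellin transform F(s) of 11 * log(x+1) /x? -11 * pi * csc(pi * s) /(s - 1) 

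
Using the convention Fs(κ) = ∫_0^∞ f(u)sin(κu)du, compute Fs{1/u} pi/2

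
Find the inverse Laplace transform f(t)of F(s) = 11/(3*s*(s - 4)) 11*exp(2*t)*sinh(2*t)/6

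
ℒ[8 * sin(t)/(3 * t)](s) 8 * atan(1/s)/3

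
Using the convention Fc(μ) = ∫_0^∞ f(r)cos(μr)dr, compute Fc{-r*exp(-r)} (μ^2-1)/(μ^2 + 1)^2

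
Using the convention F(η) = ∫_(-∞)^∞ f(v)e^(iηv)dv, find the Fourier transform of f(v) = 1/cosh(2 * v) pi/(2 * cosh(pi * η/4))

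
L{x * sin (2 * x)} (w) 4 * w/ (w^2+4)^2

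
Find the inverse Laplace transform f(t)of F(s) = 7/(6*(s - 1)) 7*exp(t)/6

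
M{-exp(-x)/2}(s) -gamma(s)/2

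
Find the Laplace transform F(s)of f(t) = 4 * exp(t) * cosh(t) 4 * (s - 1)/(s * (s - 2))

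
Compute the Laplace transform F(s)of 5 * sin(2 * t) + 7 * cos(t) 7 * s/(s^2 + 1) + 10/(s^2 + 4)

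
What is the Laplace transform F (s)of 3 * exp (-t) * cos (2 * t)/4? 3 * (s+1)/ (4 * ( (s+1)^2+4))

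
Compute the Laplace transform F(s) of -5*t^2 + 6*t 6/s^2 - 10/s^3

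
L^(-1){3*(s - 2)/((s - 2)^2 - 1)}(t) 3*exp(2*t)*cosh(t)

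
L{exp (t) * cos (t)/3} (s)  (s - 1)/ (3 * ( (s - 1)^2 + 1))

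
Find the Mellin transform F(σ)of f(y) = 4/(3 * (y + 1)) 4 * pi * csc(pi * σ)/3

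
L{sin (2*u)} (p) 2/ (p^2+4)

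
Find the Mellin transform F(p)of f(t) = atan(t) -pi*sec(pi*p/2)/(2*p)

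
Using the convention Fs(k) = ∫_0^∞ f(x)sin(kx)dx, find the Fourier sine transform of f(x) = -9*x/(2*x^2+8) -9*pi*exp(-2*k)/4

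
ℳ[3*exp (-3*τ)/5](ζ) 3^ (1 - ζ)*gamma (ζ)/5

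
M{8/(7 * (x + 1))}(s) 8 * pi * csc(pi * s)/7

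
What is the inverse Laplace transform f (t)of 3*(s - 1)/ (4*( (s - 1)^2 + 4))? 3*exp (t)*cos (2*t)/4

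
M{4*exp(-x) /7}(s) 4*gamma(s) /7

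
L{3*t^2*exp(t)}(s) 6/(s - 1)^3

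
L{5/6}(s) 5/(6 * s)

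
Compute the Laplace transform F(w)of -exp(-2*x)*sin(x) -1/((w+2)^2+1)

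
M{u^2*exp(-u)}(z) gamma(z + 2)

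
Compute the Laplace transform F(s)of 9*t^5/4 270/s^6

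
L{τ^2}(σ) 2/σ^3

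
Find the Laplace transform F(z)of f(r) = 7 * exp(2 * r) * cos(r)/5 7 * (z - 2)/(5 * ((z - 2)^2 + 1))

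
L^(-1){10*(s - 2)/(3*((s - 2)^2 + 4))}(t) 10*exp(2*t)*cos(2*t)/3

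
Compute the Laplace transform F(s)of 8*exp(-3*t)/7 8/(7*(s + 3))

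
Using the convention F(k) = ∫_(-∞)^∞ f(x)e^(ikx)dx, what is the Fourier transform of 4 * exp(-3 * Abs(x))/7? 24/(7 * (k^2 + 9))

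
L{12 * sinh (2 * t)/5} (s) 24/ (5 * (s^2 - 4))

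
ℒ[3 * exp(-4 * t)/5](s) 3/(5 * (s + 4))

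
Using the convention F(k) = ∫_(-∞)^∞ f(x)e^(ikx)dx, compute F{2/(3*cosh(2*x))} pi/(3*cosh(pi*k/4))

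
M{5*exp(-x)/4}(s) 5*gamma(s)/4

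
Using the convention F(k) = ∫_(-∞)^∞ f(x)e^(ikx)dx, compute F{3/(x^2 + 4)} 3 * pi * exp(-2 * Abs(k))/2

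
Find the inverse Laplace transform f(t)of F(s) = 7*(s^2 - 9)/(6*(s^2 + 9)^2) 7*t*cos(3*t)/6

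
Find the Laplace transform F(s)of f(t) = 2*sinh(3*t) 6/(s^2 - 9)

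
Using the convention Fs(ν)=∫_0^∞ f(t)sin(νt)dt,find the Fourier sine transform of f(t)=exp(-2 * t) ν/(ν^2 + 4)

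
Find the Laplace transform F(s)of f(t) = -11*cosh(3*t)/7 -11*s/(7*s^2 - 63)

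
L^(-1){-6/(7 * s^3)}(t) -3 * t^2/7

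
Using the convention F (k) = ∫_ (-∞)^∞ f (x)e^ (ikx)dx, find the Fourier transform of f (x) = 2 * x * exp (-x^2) I * sqrt (pi) * k * exp (-k^2/4)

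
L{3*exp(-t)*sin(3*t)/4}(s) 9/(4*((s + 1)^2 + 9))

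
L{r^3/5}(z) 6/(5 * z^4)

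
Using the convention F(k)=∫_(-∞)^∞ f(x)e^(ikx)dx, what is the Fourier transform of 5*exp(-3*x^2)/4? 5*sqrt(3)*sqrt(pi)*exp(-k^2/12)/12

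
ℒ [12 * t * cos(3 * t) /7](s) 12 * (s^2 - 9) /(7 * (s^2 + 9) ^2) 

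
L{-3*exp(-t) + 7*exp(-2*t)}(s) 7/(s + 2)-3/(s + 1)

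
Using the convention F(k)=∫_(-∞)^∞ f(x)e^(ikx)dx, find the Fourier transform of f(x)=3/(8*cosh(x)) 3*pi/(8*cosh(pi*k/2))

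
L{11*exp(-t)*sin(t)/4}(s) 11/(4*((s + 1)^2 + 1))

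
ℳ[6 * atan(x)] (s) -3 * pi * sec(pi * s/2)/s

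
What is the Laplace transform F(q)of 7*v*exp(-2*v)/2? 7/(2*(q + 2)^2)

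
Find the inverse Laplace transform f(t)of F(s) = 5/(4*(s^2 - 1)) 5*sinh(t)/4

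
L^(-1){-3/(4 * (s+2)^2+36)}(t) -exp(-2 * t) * sin(3 * t)/4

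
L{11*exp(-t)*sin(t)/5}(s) 11/(5*((s + 1)^2 + 1))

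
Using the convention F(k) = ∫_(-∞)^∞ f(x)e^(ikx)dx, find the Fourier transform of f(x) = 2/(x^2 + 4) pi * exp(-2 * Abs(k))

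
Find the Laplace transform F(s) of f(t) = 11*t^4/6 44/s^5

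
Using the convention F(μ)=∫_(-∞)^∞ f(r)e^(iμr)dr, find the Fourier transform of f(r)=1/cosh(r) pi/cosh(pi * μ/2)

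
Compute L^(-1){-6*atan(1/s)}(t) -6*sin(t)/t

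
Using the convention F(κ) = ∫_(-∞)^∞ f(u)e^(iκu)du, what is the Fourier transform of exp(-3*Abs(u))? 6/(κ^2 + 9)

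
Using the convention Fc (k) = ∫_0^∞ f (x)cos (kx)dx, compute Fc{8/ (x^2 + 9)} 4 * pi * exp (-3 * k)/3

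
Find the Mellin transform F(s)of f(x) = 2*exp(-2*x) 2^(1 - s)*gamma(s)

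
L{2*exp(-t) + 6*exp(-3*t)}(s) 6/(s + 3) + 2/(s + 1)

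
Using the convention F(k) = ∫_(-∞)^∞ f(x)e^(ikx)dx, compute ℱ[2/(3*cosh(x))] 2*pi/(3*cosh(pi*k/2))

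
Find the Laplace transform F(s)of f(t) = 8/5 8/(5 * s)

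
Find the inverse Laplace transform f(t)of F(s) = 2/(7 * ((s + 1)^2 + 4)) exp(-t) * sin(2 * t)/7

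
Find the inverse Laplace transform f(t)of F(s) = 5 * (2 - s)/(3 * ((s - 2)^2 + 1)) -5 * exp(2 * t) * cos(t)/3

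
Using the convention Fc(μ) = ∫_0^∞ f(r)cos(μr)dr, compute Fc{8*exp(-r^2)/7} 4*sqrt(pi)*exp(-μ^2/4)/7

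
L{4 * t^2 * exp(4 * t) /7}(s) 8/(7 * (s - 4) ^3) 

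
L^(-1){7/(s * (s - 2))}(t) 7 * exp(t) * sinh(t)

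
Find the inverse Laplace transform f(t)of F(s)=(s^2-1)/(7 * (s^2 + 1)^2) t * cos(t)/7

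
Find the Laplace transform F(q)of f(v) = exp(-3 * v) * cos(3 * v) (q + 3)/((q + 3)^2 + 9)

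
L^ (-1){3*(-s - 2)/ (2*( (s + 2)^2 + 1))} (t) -3*exp (-2*t)*cos (t)/2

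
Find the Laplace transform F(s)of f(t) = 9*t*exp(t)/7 9/(7*(s - 1)^2)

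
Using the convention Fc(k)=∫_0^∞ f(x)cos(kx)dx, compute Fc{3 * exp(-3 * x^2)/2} sqrt(3) * sqrt(pi) * exp(-k^2/12)/4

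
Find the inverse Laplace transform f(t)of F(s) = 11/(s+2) 11*exp(-2*t)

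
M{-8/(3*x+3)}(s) -8*pi*csc(pi*s)/3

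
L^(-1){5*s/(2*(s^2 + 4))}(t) 5*cos(2*t)/2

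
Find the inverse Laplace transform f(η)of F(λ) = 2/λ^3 η^2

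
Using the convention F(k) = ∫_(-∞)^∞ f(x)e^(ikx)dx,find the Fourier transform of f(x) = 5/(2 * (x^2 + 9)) 5 * pi * exp(-3 * Abs(k))/6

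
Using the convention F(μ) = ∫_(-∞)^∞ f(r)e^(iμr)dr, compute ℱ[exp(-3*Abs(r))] 6/(μ^2 + 9)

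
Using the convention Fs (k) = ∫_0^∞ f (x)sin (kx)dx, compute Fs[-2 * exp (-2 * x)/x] -2 * atan (k/2)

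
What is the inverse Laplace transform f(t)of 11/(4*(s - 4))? 11*exp(4*t)/4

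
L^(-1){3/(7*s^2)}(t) 3*t/7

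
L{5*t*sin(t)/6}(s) 5*s/(3*(s^2 + 1)^2)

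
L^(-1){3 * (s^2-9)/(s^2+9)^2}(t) 3 * t * cos(3 * t)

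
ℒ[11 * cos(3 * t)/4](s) 11 * s/(4 * (s^2+9))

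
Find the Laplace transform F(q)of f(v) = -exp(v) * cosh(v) (1 - q)/(q * (q - 2))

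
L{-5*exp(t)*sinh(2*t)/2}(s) -5/((s - 1)^2-4)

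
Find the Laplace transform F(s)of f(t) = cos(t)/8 s/(8 * (s^2 + 1))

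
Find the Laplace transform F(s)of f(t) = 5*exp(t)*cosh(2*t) 5*(s - 1)/((s - 1)^2 - 4)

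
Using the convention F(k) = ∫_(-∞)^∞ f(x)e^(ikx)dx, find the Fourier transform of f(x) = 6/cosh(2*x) 3*pi/cosh(pi*k/4)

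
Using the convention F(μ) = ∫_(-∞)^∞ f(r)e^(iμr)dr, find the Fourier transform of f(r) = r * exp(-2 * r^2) sqrt(2) * I * sqrt(pi) * μ * exp(-μ^2/8)/8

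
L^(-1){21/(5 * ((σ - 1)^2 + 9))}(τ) 7 * exp(τ) * sin(3 * τ)/5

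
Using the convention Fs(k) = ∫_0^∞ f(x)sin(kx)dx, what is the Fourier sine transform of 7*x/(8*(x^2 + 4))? 7*pi*exp(-2*k)/16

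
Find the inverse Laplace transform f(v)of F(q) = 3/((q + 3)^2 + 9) exp(-3 * v) * sin(3 * v)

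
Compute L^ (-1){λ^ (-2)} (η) η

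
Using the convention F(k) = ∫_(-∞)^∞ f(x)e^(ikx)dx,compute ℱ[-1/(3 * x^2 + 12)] -pi * exp(-2 * Abs(k))/6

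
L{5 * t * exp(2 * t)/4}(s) 5/(4 * (s - 2)^2)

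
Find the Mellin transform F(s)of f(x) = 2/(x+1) 2 * pi * csc(pi * s)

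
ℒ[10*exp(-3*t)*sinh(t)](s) 10/((s + 3)^2 - 1)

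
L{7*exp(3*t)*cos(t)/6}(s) 7*(s - 3)/(6*((s - 3)^2+1))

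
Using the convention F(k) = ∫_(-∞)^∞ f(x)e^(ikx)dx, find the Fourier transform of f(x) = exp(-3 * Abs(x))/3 2/(k^2 + 9)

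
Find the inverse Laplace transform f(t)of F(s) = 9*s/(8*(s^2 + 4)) 9*cos(2*t)/8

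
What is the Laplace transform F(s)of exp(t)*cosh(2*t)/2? (s - 1)/(2*((s - 1)^2 - 4))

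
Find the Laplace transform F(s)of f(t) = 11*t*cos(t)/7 11*(s^2 - 1)/(7*(s^2 + 1)^2)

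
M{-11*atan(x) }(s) 11*pi*sec(pi*s/2) /(2*s) 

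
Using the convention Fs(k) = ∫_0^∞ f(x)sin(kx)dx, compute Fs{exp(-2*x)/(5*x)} atan(k/2)/5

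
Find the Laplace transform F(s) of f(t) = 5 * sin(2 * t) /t 5 * atan(2/s) 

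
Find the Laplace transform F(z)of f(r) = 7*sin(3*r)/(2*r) 7*atan(3/z)/2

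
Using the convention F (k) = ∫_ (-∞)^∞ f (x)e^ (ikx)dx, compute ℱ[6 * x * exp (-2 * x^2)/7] 3 * sqrt (2) * I * sqrt (pi) * k * exp (-k^2/8)/28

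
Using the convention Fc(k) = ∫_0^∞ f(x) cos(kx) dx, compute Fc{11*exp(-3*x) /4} 33/(4*(k^2 + 9) ) 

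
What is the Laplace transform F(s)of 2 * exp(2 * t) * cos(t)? 2 * (s - 2)/((s - 2)^2 + 1)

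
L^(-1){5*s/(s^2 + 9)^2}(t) 5*t*sin(3*t)/6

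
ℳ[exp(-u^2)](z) gamma(z/2)/2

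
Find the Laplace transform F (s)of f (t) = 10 10/s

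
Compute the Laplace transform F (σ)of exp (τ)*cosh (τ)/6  (σ - 1)/ (6*σ*(σ - 2))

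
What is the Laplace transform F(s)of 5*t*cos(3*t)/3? 5*(s^2 - 9)/(3*(s^2 + 9)^2)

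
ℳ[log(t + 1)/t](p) -pi*csc(pi*p)/(p - 1)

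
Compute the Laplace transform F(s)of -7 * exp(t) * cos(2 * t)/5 7 * (1 - s)/(5 * ((s - 1)^2 + 4))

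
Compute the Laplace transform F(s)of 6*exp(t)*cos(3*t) 6*(s - 1)/((s - 1)^2 + 9)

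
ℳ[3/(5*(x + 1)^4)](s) gamma(s)*gamma(4 - s)/10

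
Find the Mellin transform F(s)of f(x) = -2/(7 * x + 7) -2 * pi * csc(pi * s)/7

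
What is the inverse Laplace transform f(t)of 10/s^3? 5 * t^2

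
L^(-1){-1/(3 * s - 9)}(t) -exp(3 * t)/3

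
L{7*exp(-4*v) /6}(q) 7/(6*(q + 4) ) 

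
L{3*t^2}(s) 6/s^3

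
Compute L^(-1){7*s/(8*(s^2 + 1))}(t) 7*cos(t)/8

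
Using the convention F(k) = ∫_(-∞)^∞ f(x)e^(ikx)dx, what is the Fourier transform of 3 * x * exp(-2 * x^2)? 3 * sqrt(2) * I * sqrt(pi) * k * exp(-k^2/8)/8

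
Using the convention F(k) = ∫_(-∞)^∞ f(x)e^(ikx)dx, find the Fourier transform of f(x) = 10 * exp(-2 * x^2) 5 * sqrt(2) * sqrt(pi) * exp(-k^2/8)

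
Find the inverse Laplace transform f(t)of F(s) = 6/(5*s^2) 6*t/5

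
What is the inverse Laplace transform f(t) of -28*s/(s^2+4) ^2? -7*t*sin(2*t) 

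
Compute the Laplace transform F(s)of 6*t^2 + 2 12/s^3 + 2/s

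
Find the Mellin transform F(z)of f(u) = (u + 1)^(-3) pi*(z - 2)*(z - 1)/(2*sin(pi*z))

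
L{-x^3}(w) -6/w^4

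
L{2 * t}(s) 2/s^2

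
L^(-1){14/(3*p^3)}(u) 7*u^2/3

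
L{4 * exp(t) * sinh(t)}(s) 4/(s * (s - 2))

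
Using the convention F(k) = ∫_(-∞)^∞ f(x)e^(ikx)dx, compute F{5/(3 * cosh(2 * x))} 5 * pi/(6 * cosh(pi * k/4))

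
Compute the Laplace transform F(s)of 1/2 1/(2 * s)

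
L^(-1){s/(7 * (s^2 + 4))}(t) cos(2 * t)/7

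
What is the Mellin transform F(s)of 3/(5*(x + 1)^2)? -3*pi*(s - 1)/(5*sin(pi*s))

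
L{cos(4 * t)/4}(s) s/(4 * (s^2 + 16))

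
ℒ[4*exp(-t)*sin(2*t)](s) 8/((s + 1)^2 + 4)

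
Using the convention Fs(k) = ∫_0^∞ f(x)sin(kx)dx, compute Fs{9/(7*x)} 9*pi/14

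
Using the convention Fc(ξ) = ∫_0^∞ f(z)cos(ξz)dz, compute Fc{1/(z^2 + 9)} pi*exp(-3*ξ)/6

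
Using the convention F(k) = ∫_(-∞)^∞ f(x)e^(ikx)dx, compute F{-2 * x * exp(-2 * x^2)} -sqrt(2) * I * sqrt(pi) * k * exp(-k^2/8)/4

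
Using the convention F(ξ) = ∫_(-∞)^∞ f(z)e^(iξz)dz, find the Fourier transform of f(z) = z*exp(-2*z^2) sqrt(2)*I*sqrt(pi)*ξ*exp(-ξ^2/8)/8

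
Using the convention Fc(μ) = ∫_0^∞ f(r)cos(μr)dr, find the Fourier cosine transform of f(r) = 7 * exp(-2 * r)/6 7/(3 * (μ^2 + 4))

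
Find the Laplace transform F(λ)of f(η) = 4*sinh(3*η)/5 12/(5*(λ^2-9))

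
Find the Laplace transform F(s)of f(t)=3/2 3/(2 * s)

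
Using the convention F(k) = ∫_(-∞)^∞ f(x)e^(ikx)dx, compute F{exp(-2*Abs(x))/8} 1/(2*(k^2 + 4))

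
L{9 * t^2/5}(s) 18/(5 * s^3)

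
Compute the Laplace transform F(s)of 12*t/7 12/(7*s^2)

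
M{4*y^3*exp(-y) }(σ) 4*gamma(σ + 3) 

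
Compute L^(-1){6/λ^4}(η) η^3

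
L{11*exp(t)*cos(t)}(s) 11*(s - 1)/((s - 1)^2 + 1)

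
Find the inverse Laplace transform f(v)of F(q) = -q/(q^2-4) -cosh(2 * v)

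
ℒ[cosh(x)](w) w/(w^2 - 1)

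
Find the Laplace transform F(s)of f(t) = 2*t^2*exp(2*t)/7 4/(7*(s - 2)^3)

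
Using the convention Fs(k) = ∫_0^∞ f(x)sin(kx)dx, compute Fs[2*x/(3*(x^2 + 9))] pi*exp(-3*k)/3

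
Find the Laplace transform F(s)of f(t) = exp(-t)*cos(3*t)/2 (s + 1)/(2*((s + 1)^2 + 9))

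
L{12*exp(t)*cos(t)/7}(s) 12*(s - 1)/(7*((s - 1)^2 + 1))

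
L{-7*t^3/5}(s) -42/(5*s^4)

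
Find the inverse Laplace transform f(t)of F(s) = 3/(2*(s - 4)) 3*exp(4*t)/2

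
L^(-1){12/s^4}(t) 2 * t^3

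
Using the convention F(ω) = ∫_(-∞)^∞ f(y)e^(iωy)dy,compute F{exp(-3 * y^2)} sqrt(3) * sqrt(pi) * exp(-ω^2/12)/3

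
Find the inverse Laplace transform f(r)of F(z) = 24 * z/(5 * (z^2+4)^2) 6 * r * sin(2 * r)/5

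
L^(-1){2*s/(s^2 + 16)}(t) 2*cos(4*t)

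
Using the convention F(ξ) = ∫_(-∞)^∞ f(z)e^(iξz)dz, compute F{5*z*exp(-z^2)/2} 5*I*sqrt(pi)*ξ*exp(-ξ^2/4)/4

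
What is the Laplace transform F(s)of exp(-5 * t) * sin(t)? 1/((s + 5)^2 + 1)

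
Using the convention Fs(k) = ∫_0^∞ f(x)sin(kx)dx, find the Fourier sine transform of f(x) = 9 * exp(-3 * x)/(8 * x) 9 * atan(k/3)/8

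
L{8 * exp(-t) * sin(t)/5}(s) 8/(5 * ((s + 1)^2 + 1))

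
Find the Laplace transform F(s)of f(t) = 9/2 9/(2*s)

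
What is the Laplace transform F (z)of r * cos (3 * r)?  (z^2 - 9)/ (z^2+9)^2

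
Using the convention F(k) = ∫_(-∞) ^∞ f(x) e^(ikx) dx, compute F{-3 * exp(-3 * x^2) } -sqrt(3) * sqrt(pi) * exp(-k^2/12) 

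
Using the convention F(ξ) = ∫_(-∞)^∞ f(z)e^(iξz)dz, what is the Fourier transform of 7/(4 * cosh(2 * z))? 7 * pi/(8 * cosh(pi * ξ/4))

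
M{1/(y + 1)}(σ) pi * csc(pi * σ)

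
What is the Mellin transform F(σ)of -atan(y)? pi * sec(pi * σ/2)/(2 * σ)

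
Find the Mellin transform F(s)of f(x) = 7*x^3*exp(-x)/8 7*gamma(s+3)/8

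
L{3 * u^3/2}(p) 9/p^4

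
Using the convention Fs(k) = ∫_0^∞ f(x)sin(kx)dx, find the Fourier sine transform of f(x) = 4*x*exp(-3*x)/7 24*k/(7*(k^2 + 9)^2)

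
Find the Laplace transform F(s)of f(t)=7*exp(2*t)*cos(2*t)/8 7*(s - 2)/(8*((s - 2)^2 + 4))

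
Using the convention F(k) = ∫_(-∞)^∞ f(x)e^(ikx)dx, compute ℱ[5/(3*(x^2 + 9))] 5*pi*exp(-3*Abs(k))/9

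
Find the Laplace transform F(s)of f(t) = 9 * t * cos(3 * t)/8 9 * (s^2 - 9)/(8 * (s^2 + 9)^2)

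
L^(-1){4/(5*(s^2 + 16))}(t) sin(4*t)/5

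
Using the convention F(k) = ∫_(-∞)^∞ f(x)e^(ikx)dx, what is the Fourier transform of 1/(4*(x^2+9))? pi*exp(-3*Abs(k))/12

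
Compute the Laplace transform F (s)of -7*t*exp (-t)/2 -7/ (2*(s + 1)^2)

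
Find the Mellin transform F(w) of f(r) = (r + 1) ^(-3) pi*(w - 2)*(w - 1) /(2*sin(pi*w) ) 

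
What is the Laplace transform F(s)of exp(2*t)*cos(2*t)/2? (s - 2)/(2*((s - 2)^2 + 4))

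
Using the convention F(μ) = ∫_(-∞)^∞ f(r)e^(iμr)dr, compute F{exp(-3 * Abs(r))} 6/(μ^2 + 9)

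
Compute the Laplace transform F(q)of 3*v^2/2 3/q^3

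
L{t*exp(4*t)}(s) (s - 4)^(-2)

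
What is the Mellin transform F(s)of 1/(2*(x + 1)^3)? pi*(s - 2)*(s - 1)/(4*sin(pi*s))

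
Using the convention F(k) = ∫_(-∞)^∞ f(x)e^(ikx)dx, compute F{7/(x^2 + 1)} 7 * pi * exp(-Abs(k))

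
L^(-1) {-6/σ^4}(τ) -τ^3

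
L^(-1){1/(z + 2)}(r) exp(-2 * r)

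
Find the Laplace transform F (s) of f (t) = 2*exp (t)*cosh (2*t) 2*(s - 1) / ( (s - 1) ^2 - 4) 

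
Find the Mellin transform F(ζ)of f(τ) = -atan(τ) pi*sec(pi*ζ/2)/(2*ζ)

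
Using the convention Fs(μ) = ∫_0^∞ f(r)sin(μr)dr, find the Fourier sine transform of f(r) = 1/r pi/2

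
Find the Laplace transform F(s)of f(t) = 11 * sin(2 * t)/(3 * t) 11 * atan(2/s)/3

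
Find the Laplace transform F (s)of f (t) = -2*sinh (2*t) -4/ (s^2 - 4)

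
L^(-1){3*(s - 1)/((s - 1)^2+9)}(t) 3*exp(t)*cos(3*t)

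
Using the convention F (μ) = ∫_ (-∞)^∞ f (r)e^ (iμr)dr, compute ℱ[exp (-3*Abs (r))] 6/ (μ^2 + 9)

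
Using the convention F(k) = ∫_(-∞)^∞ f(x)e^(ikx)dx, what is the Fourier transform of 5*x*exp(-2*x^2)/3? 5*sqrt(2)*I*sqrt(pi)*k*exp(-k^2/8)/24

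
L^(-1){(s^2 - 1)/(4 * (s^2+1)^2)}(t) t * cos(t)/4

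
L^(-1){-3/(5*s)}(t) -3/5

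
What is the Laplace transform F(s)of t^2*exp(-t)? 2/(s+1)^3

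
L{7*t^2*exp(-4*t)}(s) 14/(s+4)^3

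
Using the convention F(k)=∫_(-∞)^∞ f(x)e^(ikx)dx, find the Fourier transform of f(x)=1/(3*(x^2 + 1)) pi*exp(-Abs(k))/3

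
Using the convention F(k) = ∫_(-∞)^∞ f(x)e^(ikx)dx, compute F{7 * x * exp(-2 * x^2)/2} 7 * sqrt(2) * I * sqrt(pi) * k * exp(-k^2/8)/16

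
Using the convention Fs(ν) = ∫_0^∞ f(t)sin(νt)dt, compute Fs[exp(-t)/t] atan(ν)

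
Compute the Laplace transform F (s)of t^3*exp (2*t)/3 2/ (s - 2)^4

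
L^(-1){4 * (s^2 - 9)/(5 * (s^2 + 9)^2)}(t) 4 * t * cos(3 * t)/5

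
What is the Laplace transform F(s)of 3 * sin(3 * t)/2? 9/(2 * (s^2+9))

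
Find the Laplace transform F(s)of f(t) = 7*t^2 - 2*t 14/s^3 - 2/s^2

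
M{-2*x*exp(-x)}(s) -2*gamma(s + 1)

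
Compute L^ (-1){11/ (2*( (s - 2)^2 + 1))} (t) 11*exp (2*t)*sin (t)/2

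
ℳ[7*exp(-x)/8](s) 7*gamma(s)/8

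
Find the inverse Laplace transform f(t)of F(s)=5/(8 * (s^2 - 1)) 5 * sinh(t)/8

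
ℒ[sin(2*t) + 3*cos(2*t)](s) 2/(s^2 + 4) + 3*s/(s^2 + 4)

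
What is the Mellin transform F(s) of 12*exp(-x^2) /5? 6*gamma(s/2) /5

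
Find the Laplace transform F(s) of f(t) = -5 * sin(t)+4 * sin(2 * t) 8/(s^2+4)-5/(s^2+1) 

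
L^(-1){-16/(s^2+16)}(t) -4*sin(4*t)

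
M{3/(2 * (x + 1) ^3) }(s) 3 * pi * (s - 2) * (s - 1) /(4 * sin(pi * s) ) 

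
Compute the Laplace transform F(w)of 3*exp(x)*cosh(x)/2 3*(w - 1)/(2*w*(w - 2))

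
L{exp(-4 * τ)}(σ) 1/(σ+4)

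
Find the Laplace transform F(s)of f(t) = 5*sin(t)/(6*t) 5*atan(1/s)/6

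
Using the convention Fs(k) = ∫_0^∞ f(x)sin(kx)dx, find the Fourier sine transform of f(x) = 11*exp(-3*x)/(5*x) 11*atan(k/3)/5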